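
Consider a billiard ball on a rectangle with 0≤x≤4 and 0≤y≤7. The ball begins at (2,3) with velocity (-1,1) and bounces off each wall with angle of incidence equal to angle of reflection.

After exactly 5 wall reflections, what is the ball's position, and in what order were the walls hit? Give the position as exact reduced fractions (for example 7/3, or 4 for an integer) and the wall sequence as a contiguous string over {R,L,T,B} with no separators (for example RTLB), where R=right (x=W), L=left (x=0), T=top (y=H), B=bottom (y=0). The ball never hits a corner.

1. t=2 → L at (0,5); v=(1,1)
2. t=2 → T at (2,7); v=(1,-1)
3. t=2 → R at (4,5); v=(-1,-1)
4. t=4 → L at (0,1); v=(1,-1)
5. t=1 → B at (1,0); v=(1,1)

Final position: (1,0)
Wall sequence: LTRLB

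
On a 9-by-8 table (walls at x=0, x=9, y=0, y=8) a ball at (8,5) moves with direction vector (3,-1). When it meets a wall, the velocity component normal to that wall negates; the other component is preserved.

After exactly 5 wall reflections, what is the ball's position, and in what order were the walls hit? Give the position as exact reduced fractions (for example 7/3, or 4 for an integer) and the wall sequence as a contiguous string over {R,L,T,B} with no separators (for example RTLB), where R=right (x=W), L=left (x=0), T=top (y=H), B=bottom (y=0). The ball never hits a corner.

Final position: (0,13/3)
Wall sequence: RLBRL

1. t=1/3 → R at (9,14/3); v=(-3,-1)
2. t=3 → L at (0,5/3); v=(3,-1)
3. t=5/3 → B at (5,0); v=(3,1)
4. t=4/3 → R at (9,4/3); v=(-3,1)
5. t=3 → L at (0,13/3); v=(3,1)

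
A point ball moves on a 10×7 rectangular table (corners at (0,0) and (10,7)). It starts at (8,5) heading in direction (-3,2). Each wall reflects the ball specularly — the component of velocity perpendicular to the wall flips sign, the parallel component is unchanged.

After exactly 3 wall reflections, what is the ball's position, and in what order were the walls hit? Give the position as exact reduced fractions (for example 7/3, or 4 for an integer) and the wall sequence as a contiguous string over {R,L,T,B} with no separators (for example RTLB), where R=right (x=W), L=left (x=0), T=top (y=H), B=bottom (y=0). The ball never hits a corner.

1. t=1 → T at (5,7); v=(-3,-2)
2. t=5/3 → L at (0,11/3); v=(3,-2)
3. t=11/6 → B at (11/2,0); v=(3,2)

Final position: (11/2,0)
Wall sequence: TLB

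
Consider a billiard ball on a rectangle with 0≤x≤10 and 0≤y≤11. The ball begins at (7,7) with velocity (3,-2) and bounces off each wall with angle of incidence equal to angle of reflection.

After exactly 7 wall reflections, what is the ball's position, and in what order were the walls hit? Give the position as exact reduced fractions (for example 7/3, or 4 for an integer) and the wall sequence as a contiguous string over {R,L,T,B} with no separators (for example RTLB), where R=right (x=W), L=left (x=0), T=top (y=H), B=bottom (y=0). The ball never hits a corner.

Final position: (10,1/3)
Wall sequence: RBLRTLR

1. t=1 → R at (10,5); v=(-3,-2)
2. t=5/2 → B at (5/2,0); v=(-3,2)
3. t=5/6 → L at (0,5/3); v=(3,2)
4. t=10/3 → R at (10,25/3); v=(-3,2)
5. t=4/3 → T at (6,11); v=(-3,-2)
6. t=2 → L at (0,7); v=(3,-2)
7. t=10/3 → R at (10,1/3); v=(-3,-2)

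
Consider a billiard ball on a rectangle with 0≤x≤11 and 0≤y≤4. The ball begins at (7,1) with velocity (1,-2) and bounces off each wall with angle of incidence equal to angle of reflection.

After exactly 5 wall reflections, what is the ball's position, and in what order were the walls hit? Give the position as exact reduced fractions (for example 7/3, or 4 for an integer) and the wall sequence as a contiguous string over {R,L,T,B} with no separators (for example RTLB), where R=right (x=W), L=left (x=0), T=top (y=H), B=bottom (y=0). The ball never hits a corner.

Final position: (17/2,4)
Wall sequence: BTRBT

1. t=1/2 → B at (15/2,0); v=(1,2)
2. t=2 → T at (19/2,4); v=(1,-2)
3. t=3/2 → R at (11,1); v=(-1,-2)
4. t=1/2 → B at (21/2,0); v=(-1,2)
5. t=2 → T at (17/2,4); v=(-1,-2)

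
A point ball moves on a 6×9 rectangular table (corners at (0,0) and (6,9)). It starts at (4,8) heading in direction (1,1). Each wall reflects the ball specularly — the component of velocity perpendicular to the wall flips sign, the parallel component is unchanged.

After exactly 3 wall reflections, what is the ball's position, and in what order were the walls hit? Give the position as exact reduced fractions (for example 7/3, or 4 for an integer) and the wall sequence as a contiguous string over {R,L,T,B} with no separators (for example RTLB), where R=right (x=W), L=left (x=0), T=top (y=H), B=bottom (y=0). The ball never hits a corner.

1. t=1 → T at (5,9); v=(1,-1)
2. t=1 → R at (6,8); v=(-1,-1)
3. t=6 → L at (0,2); v=(1,-1)

Final position: (0,2)
Wall sequence: TRL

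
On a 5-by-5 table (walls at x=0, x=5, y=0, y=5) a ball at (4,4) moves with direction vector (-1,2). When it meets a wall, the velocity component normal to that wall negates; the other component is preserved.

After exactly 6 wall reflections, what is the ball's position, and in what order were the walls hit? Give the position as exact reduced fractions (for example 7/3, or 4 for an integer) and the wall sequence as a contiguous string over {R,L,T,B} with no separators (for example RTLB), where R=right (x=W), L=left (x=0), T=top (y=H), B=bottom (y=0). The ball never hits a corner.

1. t=1/2 → T at (7/2,5); v=(-1,-2)
2. t=5/2 → B at (1,0); v=(-1,2)
3. t=1 → L at (0,2); v=(1,2)
4. t=3/2 → T at (3/2,5); v=(1,-2)
5. t=5/2 → B at (4,0); v=(1,2)
6. t=1 → R at (5,2); v=(-1,2)

Final position: (5,2)
Wall sequence: TBLTBR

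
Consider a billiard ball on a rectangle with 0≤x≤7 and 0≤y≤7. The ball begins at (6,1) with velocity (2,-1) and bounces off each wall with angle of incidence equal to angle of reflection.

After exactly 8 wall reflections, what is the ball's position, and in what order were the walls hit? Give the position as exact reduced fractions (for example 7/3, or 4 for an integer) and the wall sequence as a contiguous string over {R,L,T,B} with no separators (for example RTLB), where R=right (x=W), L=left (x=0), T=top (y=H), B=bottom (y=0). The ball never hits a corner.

Final position: (6,0)
Wall sequence: RBLRTLRB

1. t=1/2 → R at (7,1/2); v=(-2,-1)
2. t=1/2 → B at (6,0); v=(-2,1)
3. t=3 → L at (0,3); v=(2,1)
4. t=7/2 → R at (7,13/2); v=(-2,1)
5. t=1/2 → T at (6,7); v=(-2,-1)
6. t=3 → L at (0,4); v=(2,-1)
7. t=7/2 → R at (7,1/2); v=(-2,-1)
8. t=1/2 → B at (6,0); v=(-2,1)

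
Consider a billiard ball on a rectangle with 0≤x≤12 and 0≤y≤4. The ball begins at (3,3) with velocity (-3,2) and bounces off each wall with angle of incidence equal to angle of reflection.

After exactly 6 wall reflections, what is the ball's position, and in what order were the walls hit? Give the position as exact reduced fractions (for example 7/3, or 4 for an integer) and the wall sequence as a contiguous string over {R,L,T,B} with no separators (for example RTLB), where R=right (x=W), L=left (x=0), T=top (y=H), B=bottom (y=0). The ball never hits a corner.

1. t=1/2 → T at (3/2,4); v=(-3,-2)
2. t=1/2 → L at (0,3); v=(3,-2)
3. t=3/2 → B at (9/2,0); v=(3,2)
4. t=2 → T at (21/2,4); v=(3,-2)
5. t=1/2 → R at (12,3); v=(-3,-2)
6. t=3/2 → B at (15/2,0); v=(-3,2)

Final position: (15/2,0)
Wall sequence: TLBTRB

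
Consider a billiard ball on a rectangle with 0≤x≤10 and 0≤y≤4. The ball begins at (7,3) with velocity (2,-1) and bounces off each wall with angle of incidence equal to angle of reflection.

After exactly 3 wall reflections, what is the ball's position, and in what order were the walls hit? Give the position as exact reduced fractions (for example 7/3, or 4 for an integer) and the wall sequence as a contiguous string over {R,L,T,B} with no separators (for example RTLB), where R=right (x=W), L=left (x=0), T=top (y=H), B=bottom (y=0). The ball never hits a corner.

1. t=3/2 → R at (10,3/2); v=(-2,-1)
2. t=3/2 → B at (7,0); v=(-2,1)
3. t=7/2 → L at (0,7/2); v=(2,1)

Final position: (0,7/2)
Wall sequence: RBL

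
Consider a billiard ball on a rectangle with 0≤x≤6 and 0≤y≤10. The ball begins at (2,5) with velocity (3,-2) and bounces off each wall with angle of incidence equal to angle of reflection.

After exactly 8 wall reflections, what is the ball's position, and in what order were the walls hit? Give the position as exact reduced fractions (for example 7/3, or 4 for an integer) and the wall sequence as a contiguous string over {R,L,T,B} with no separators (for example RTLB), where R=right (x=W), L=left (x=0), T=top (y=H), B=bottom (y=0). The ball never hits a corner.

1. t=4/3 → R at (6,7/3); v=(-3,-2)
2. t=7/6 → B at (5/2,0); v=(-3,2)
3. t=5/6 → L at (0,5/3); v=(3,2)
4. t=2 → R at (6,17/3); v=(-3,2)
5. t=2 → L at (0,29/3); v=(3,2)
6. t=1/6 → T at (1/2,10); v=(3,-2)
7. t=11/6 → R at (6,19/3); v=(-3,-2)
8. t=2 → L at (0,7/3); v=(3,-2)

Final position: (0,7/3)
Wall sequence: RBLRLTRL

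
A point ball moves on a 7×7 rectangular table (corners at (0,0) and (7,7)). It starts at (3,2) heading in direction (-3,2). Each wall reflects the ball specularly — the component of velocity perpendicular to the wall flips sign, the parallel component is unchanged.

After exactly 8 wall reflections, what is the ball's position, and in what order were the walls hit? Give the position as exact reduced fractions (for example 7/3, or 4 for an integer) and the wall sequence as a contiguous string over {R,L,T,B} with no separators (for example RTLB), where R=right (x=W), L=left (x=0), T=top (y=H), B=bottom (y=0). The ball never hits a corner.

1. t=1 → L at (0,4); v=(3,2)
2. t=3/2 → T at (9/2,7); v=(3,-2)
3. t=5/6 → R at (7,16/3); v=(-3,-2)
4. t=7/3 → L at (0,2/3); v=(3,-2)
5. t=1/3 → B at (1,0); v=(3,2)
6. t=2 → R at (7,4); v=(-3,2)
7. t=3/2 → T at (5/2,7); v=(-3,-2)
8. t=5/6 → L at (0,16/3); v=(3,-2)

Final position: (0,16/3)
Wall sequence: LTRLBRTL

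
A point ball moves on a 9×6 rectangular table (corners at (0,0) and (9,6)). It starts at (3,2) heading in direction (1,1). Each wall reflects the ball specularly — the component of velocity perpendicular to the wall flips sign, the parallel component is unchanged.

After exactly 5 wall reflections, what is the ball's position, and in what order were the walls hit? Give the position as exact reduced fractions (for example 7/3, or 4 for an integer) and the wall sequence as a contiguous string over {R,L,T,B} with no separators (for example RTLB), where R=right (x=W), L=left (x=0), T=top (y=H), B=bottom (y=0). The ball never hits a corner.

1. t=4 → T at (7,6); v=(1,-1)
2. t=2 → R at (9,4); v=(-1,-1)
3. t=4 → B at (5,0); v=(-1,1)
4. t=5 → L at (0,5); v=(1,1)
5. t=1 → T at (1,6); v=(1,-1)

Final position: (1,6)
Wall sequence: TRBLT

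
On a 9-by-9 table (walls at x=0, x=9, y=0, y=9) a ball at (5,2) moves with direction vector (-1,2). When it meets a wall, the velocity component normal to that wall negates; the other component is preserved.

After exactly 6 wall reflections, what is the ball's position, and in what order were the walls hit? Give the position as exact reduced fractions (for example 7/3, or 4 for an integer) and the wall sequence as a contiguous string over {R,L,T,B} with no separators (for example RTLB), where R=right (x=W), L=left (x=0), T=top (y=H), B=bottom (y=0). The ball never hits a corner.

Final position: (6,0)
Wall sequence: TLBTRB

1. t=7/2 → T at (3/2,9); v=(-1,-2)
2. t=3/2 → L at (0,6); v=(1,-2)
3. t=3 → B at (3,0); v=(1,2)
4. t=9/2 → T at (15/2,9); v=(1,-2)
5. t=3/2 → R at (9,6); v=(-1,-2)
6. t=3 → B at (6,0); v=(-1,2)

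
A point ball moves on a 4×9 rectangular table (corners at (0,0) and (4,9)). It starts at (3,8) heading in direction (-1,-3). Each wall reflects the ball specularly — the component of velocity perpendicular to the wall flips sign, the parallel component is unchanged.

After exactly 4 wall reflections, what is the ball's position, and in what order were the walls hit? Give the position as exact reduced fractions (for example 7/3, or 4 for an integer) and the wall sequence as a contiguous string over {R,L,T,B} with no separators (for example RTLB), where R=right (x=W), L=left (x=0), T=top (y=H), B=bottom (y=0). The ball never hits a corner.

1. t=8/3 → B at (1/3,0); v=(-1,3)
2. t=1/3 → L at (0,1); v=(1,3)
3. t=8/3 → T at (8/3,9); v=(1,-3)
4. t=4/3 → R at (4,5); v=(-1,-3)

Final position: (4,5)
Wall sequence: BLTR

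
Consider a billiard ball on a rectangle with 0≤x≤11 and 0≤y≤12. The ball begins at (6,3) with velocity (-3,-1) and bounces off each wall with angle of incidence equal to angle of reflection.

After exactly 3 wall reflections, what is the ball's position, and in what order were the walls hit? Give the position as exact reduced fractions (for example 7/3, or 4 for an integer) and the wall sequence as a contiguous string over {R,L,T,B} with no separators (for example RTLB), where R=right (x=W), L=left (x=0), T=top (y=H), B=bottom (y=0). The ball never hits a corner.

Final position: (11,8/3)
Wall sequence: LBR

1. t=2 → L at (0,1); v=(3,-1)
2. t=1 → B at (3,0); v=(3,1)
3. t=8/3 → R at (11,8/3); v=(-3,1)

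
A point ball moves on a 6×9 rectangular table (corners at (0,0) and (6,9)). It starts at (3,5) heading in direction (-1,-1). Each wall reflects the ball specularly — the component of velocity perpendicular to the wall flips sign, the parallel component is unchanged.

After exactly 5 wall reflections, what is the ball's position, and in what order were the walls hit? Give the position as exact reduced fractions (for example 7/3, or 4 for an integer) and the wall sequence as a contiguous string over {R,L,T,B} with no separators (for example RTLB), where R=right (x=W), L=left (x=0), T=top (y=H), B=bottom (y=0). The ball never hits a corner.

Final position: (0,8)
Wall sequence: LBRTL

1. t=3 → L at (0,2); v=(1,-1)
2. t=2 → B at (2,0); v=(1,1)
3. t=4 → R at (6,4); v=(-1,1)
4. t=5 → T at (1,9); v=(-1,-1)
5. t=1 → L at (0,8); v=(1,-1)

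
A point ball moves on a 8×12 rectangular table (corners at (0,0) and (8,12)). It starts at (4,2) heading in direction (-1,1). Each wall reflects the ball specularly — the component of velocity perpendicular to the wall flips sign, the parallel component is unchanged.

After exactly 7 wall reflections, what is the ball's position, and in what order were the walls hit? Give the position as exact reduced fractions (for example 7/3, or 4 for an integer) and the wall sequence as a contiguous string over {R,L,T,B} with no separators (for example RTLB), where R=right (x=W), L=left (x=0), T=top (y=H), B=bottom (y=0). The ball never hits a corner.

1. t=4 → L at (0,6); v=(1,1)
2. t=6 → T at (6,12); v=(1,-1)
3. t=2 → R at (8,10); v=(-1,-1)
4. t=8 → L at (0,2); v=(1,-1)
5. t=2 → B at (2,0); v=(1,1)
6. t=6 → R at (8,6); v=(-1,1)
7. t=6 → T at (2,12); v=(-1,-1)

Final position: (2,12)
Wall sequence: LTRLBRT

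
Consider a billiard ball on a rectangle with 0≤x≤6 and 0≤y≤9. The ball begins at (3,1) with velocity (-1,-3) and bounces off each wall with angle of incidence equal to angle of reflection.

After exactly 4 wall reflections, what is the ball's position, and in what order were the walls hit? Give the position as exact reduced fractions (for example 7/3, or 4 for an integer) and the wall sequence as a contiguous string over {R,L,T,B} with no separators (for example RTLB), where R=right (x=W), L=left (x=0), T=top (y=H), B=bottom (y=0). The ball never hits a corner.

Final position: (10/3,0)
Wall sequence: BLTB

1. t=1/3 → B at (8/3,0); v=(-1,3)
2. t=8/3 → L at (0,8); v=(1,3)
3. t=1/3 → T at (1/3,9); v=(1,-3)
4. t=3 → B at (10/3,0); v=(1,3)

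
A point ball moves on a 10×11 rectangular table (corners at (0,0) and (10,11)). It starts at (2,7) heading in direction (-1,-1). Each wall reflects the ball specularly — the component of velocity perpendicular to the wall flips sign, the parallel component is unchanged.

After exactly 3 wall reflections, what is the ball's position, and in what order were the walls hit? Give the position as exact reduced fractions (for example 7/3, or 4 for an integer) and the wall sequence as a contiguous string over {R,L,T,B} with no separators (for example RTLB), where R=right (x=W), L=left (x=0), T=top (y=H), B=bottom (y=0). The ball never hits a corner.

1. t=2 → L at (0,5); v=(1,-1)
2. t=5 → B at (5,0); v=(1,1)
3. t=5 → R at (10,5); v=(-1,1)

Final position: (10,5)
Wall sequence: LBR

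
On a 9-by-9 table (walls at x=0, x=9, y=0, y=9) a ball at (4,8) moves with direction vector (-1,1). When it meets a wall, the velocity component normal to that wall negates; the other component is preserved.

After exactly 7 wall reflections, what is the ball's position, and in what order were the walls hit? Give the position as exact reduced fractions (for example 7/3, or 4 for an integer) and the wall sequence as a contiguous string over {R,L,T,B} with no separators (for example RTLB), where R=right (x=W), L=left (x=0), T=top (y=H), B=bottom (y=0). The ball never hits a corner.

Final position: (6,0)
Wall sequence: TLBRTLB

1. t=1 → T at (3,9); v=(-1,-1)
2. t=3 → L at (0,6); v=(1,-1)
3. t=6 → B at (6,0); v=(1,1)
4. t=3 → R at (9,3); v=(-1,1)
5. t=6 → T at (3,9); v=(-1,-1)
6. t=3 → L at (0,6); v=(1,-1)
7. t=6 → B at (6,0); v=(1,1)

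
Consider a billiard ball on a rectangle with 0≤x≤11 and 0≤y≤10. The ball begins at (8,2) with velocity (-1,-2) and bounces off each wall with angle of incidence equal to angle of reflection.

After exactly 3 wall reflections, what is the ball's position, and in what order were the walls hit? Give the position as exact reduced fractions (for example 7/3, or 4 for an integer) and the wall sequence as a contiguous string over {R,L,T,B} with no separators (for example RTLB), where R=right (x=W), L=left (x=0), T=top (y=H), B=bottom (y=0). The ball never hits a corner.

1. t=1 → B at (7,0); v=(-1,2)
2. t=5 → T at (2,10); v=(-1,-2)
3. t=2 → L at (0,6); v=(1,-2)

Final position: (0,6)
Wall sequence: BTL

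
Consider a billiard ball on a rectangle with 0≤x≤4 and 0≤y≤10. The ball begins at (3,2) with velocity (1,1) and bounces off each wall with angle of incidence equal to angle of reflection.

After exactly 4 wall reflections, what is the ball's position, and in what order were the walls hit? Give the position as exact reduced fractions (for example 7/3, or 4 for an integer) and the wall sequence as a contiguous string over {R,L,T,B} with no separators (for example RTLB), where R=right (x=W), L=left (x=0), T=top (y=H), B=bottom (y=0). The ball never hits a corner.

Final position: (4,9)
Wall sequence: RLTR

1. t=1 → R at (4,3); v=(-1,1)
2. t=4 → L at (0,7); v=(1,1)
3. t=3 → T at (3,10); v=(1,-1)
4. t=1 → R at (4,9); v=(-1,-1)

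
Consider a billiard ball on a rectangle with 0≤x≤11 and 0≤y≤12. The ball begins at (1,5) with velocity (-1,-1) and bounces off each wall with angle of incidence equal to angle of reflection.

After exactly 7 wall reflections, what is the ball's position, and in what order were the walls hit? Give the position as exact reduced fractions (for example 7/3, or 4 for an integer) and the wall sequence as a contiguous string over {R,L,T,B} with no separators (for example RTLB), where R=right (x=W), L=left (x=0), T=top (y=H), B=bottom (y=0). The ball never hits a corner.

Final position: (11,5)
Wall sequence: LBRTLBR

1. t=1 → L at (0,4); v=(1,-1)
2. t=4 → B at (4,0); v=(1,1)
3. t=7 → R at (11,7); v=(-1,1)
4. t=5 → T at (6,12); v=(-1,-1)
5. t=6 → L at (0,6); v=(1,-1)
6. t=6 → B at (6,0); v=(1,1)
7. t=5 → R at (11,5); v=(-1,1)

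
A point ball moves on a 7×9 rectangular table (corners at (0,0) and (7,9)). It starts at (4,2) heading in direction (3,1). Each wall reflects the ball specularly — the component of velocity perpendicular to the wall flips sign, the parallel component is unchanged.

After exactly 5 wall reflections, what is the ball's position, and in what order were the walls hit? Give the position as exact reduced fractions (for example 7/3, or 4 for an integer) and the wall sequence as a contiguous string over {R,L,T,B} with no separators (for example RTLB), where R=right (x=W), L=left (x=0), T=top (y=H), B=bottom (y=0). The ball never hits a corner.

1. t=1 → R at (7,3); v=(-3,1)
2. t=7/3 → L at (0,16/3); v=(3,1)
3. t=7/3 → R at (7,23/3); v=(-3,1)
4. t=4/3 → T at (3,9); v=(-3,-1)
5. t=1 → L at (0,8); v=(3,-1)

Final position: (0,8)
Wall sequence: RLRTL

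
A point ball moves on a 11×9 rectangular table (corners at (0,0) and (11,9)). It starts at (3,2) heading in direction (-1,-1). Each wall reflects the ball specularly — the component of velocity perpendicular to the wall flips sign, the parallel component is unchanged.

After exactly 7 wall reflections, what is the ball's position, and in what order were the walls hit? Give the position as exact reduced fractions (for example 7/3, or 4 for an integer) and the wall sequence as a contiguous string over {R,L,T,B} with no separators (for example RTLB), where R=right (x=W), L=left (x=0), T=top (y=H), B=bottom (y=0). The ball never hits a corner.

Final position: (4,9)
Wall sequence: BLTRBLT

1. t=2 → B at (1,0); v=(-1,1)
2. t=1 → L at (0,1); v=(1,1)
3. t=8 → T at (8,9); v=(1,-1)
4. t=3 → R at (11,6); v=(-1,-1)
5. t=6 → B at (5,0); v=(-1,1)
6. t=5 → L at (0,5); v=(1,1)
7. t=4 → T at (4,9); v=(1,-1)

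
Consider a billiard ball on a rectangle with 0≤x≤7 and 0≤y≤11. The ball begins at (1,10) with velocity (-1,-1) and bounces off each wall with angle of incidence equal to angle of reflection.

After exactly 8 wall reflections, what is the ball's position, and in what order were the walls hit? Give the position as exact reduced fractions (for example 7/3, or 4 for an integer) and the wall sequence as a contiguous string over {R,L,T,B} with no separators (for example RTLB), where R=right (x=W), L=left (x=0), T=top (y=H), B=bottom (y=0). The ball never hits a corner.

Final position: (3,0)
Wall sequence: LRBLTRLB

1. t=1 → L at (0,9); v=(1,-1)
2. t=7 → R at (7,2); v=(-1,-1)
3. t=2 → B at (5,0); v=(-1,1)
4. t=5 → L at (0,5); v=(1,1)
5. t=6 → T at (6,11); v=(1,-1)
6. t=1 → R at (7,10); v=(-1,-1)
7. t=7 → L at (0,3); v=(1,-1)
8. t=3 → B at (3,0); v=(1,1)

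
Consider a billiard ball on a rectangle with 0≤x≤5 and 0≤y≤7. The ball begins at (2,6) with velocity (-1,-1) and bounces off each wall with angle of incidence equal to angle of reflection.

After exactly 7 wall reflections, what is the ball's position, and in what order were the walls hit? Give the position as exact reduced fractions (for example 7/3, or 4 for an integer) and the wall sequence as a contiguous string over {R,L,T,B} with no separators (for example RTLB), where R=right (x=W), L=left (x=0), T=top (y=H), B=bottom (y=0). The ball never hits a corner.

Final position: (2,0)
Wall sequence: LBRLTRB

1. t=2 → L at (0,4); v=(1,-1)
2. t=4 → B at (4,0); v=(1,1)
3. t=1 → R at (5,1); v=(-1,1)
4. t=5 → L at (0,6); v=(1,1)
5. t=1 → T at (1,7); v=(1,-1)
6. t=4 → R at (5,3); v=(-1,-1)
7. t=3 → B at (2,0); v=(-1,1)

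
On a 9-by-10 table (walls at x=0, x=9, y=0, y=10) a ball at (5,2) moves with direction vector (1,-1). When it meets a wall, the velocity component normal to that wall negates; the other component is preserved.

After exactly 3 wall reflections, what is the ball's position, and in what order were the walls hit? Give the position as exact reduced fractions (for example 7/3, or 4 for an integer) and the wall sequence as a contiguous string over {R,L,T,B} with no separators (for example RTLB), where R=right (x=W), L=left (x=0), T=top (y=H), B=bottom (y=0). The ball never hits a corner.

1. t=2 → B at (7,0); v=(1,1)
2. t=2 → R at (9,2); v=(-1,1)
3. t=8 → T at (1,10); v=(-1,-1)

Final position: (1,10)
Wall sequence: BRT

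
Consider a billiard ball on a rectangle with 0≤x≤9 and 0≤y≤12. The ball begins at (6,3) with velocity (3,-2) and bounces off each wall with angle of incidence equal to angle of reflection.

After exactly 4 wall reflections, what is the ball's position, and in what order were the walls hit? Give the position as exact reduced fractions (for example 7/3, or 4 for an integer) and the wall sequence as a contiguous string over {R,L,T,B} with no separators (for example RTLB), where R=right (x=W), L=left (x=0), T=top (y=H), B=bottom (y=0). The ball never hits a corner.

1. t=1 → R at (9,1); v=(-3,-2)
2. t=1/2 → B at (15/2,0); v=(-3,2)
3. t=5/2 → L at (0,5); v=(3,2)
4. t=3 → R at (9,11); v=(-3,2)

Final position: (9,11)
Wall sequence: RBLR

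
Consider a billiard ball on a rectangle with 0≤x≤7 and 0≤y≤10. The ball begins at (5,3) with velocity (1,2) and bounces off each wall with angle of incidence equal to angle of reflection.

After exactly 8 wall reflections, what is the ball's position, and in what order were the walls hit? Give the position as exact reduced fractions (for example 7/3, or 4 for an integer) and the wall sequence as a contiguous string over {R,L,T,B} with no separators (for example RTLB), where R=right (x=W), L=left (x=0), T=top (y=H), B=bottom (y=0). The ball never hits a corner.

1. t=2 → R at (7,7); v=(-1,2)
2. t=3/2 → T at (11/2,10); v=(-1,-2)
3. t=5 → B at (1/2,0); v=(-1,2)
4. t=1/2 → L at (0,1); v=(1,2)
5. t=9/2 → T at (9/2,10); v=(1,-2)
6. t=5/2 → R at (7,5); v=(-1,-2)
7. t=5/2 → B at (9/2,0); v=(-1,2)
8. t=9/2 → L at (0,9); v=(1,2)

Final position: (0,9)
Wall sequence: RTBLTRBL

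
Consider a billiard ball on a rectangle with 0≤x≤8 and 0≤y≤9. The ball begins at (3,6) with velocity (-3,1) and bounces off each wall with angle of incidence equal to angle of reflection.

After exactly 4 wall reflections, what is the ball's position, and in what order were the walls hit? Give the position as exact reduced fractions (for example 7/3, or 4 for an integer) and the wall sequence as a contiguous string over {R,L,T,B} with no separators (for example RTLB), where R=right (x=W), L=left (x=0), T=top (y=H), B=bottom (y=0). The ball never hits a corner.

Final position: (0,17/3)
Wall sequence: LTRL

1. t=1 → L at (0,7); v=(3,1)
2. t=2 → T at (6,9); v=(3,-1)
3. t=2/3 → R at (8,25/3); v=(-3,-1)
4. t=8/3 → L at (0,17/3); v=(3,-1)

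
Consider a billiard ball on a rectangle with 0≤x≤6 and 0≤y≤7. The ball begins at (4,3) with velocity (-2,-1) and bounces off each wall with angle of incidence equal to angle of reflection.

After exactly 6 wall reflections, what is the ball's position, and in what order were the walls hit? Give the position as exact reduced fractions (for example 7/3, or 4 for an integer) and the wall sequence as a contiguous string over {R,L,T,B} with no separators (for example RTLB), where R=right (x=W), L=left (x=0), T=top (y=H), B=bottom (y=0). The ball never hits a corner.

Final position: (6,6)
Wall sequence: LBRLTR

1. t=2 → L at (0,1); v=(2,-1)
2. t=1 → B at (2,0); v=(2,1)
3. t=2 → R at (6,2); v=(-2,1)
4. t=3 → L at (0,5); v=(2,1)
5. t=2 → T at (4,7); v=(2,-1)
6. t=1 → R at (6,6); v=(-2,-1)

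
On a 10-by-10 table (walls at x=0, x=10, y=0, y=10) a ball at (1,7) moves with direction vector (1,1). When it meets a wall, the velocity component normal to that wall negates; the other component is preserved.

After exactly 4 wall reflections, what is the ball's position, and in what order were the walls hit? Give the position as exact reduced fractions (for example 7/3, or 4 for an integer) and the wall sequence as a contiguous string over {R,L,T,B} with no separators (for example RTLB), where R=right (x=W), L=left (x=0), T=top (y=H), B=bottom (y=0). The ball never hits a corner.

1. t=3 → T at (4,10); v=(1,-1)
2. t=6 → R at (10,4); v=(-1,-1)
3. t=4 → B at (6,0); v=(-1,1)
4. t=6 → L at (0,6); v=(1,1)

Final position: (0,6)
Wall sequence: TRBL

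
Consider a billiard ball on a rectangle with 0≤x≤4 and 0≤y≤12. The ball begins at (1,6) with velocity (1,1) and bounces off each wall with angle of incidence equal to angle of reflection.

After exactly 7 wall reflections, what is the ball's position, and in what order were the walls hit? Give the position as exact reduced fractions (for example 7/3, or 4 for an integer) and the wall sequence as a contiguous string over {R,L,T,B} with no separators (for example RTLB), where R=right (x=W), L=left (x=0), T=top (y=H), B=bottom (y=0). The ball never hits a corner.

Final position: (4,1)
Wall sequence: RTLRLBR

1. t=3 → R at (4,9); v=(-1,1)
2. t=3 → T at (1,12); v=(-1,-1)
3. t=1 → L at (0,11); v=(1,-1)
4. t=4 → R at (4,7); v=(-1,-1)
5. t=4 → L at (0,3); v=(1,-1)
6. t=3 → B at (3,0); v=(1,1)
7. t=1 → R at (4,1); v=(-1,1)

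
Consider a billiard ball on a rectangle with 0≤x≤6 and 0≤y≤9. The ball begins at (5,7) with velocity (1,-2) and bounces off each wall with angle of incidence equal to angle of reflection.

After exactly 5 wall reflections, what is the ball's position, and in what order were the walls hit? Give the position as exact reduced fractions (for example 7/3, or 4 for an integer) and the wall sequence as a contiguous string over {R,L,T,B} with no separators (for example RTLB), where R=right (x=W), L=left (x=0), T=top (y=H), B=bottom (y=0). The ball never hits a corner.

1. t=1 → R at (6,5); v=(-1,-2)
2. t=5/2 → B at (7/2,0); v=(-1,2)
3. t=7/2 → L at (0,7); v=(1,2)
4. t=1 → T at (1,9); v=(1,-2)
5. t=9/2 → B at (11/2,0); v=(1,2)

Final position: (11/2,0)
Wall sequence: RBLTB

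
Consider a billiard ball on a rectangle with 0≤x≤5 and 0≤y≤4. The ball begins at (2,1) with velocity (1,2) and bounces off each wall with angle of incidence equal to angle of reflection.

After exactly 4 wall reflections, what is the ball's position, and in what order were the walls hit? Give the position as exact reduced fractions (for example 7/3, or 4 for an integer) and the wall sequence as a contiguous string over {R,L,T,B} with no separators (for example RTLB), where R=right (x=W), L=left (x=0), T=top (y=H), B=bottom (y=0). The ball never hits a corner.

Final position: (5/2,4)
Wall sequence: TRBT

1. t=3/2 → T at (7/2,4); v=(1,-2)
2. t=3/2 → R at (5,1); v=(-1,-2)
3. t=1/2 → B at (9/2,0); v=(-1,2)
4. t=2 → T at (5/2,4); v=(-1,-2)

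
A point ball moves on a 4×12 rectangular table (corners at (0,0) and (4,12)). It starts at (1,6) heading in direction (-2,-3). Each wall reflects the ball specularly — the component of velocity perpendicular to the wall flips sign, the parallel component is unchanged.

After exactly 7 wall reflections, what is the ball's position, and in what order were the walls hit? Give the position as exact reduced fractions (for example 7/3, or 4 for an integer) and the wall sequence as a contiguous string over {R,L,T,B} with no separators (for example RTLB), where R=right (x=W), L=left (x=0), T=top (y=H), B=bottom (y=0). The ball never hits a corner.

1. t=1/2 → L at (0,9/2); v=(2,-3)
2. t=3/2 → B at (3,0); v=(2,3)
3. t=1/2 → R at (4,3/2); v=(-2,3)
4. t=2 → L at (0,15/2); v=(2,3)
5. t=3/2 → T at (3,12); v=(2,-3)
6. t=1/2 → R at (4,21/2); v=(-2,-3)
7. t=2 → L at (0,9/2); v=(2,-3)

Final position: (0,9/2)
Wall sequence: LBRLTRL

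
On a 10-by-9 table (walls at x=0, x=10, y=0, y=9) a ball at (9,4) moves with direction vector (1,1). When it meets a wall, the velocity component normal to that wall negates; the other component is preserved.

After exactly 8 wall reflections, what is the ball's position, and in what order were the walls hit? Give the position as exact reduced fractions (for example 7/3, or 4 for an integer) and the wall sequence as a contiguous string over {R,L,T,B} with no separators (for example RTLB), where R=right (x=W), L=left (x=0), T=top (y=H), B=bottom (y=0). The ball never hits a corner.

1. t=1 → R at (10,5); v=(-1,1)
2. t=4 → T at (6,9); v=(-1,-1)
3. t=6 → L at (0,3); v=(1,-1)
4. t=3 → B at (3,0); v=(1,1)
5. t=7 → R at (10,7); v=(-1,1)
6. t=2 → T at (8,9); v=(-1,-1)
7. t=8 → L at (0,1); v=(1,-1)
8. t=1 → B at (1,0); v=(1,1)

Final position: (1,0)
Wall sequence: RTLBRTLB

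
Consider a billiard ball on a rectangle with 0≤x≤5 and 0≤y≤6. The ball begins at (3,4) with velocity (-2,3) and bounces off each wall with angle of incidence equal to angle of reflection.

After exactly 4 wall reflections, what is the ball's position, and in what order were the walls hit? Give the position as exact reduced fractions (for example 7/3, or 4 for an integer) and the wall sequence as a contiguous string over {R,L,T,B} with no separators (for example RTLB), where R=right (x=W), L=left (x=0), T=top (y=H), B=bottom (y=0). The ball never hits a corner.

1. t=2/3 → T at (5/3,6); v=(-2,-3)
2. t=5/6 → L at (0,7/2); v=(2,-3)
3. t=7/6 → B at (7/3,0); v=(2,3)
4. t=4/3 → R at (5,4); v=(-2,3)

Final position: (5,4)
Wall sequence: TLBR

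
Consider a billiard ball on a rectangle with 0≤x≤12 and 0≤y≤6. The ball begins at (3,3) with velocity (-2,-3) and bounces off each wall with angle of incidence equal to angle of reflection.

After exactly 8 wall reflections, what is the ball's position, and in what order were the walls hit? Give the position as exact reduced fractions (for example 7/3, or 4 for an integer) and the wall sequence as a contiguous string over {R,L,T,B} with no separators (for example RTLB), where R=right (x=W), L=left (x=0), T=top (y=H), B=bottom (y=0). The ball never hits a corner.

1. t=1 → B at (1,0); v=(-2,3)
2. t=1/2 → L at (0,3/2); v=(2,3)
3. t=3/2 → T at (3,6); v=(2,-3)
4. t=2 → B at (7,0); v=(2,3)
5. t=2 → T at (11,6); v=(2,-3)
6. t=1/2 → R at (12,9/2); v=(-2,-3)
7. t=3/2 → B at (9,0); v=(-2,3)
8. t=2 → T at (5,6); v=(-2,-3)

Final position: (5,6)
Wall sequence: BLTBTRBT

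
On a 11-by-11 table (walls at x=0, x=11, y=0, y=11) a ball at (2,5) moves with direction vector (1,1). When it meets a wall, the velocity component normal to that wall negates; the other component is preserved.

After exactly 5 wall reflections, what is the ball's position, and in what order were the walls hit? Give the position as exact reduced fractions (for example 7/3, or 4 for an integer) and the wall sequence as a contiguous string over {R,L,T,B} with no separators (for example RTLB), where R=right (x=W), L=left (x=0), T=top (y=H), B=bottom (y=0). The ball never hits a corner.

Final position: (8,11)
Wall sequence: TRBLT

1. t=6 → T at (8,11); v=(1,-1)
2. t=3 → R at (11,8); v=(-1,-1)
3. t=8 → B at (3,0); v=(-1,1)
4. t=3 → L at (0,3); v=(1,1)
5. t=8 → T at (8,11); v=(1,-1)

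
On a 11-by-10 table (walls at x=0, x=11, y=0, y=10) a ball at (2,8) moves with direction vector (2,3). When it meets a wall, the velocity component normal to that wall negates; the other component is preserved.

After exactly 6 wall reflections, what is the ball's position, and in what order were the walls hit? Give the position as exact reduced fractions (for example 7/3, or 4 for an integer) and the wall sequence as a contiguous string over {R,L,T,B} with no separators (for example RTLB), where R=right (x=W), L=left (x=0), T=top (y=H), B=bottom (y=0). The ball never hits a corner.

Final position: (4/3,0)
Wall sequence: TBRTLB

1. t=2/3 → T at (10/3,10); v=(2,-3)
2. t=10/3 → B at (10,0); v=(2,3)
3. t=1/2 → R at (11,3/2); v=(-2,3)
4. t=17/6 → T at (16/3,10); v=(-2,-3)
5. t=8/3 → L at (0,2); v=(2,-3)
6. t=2/3 → B at (4/3,0); v=(2,3)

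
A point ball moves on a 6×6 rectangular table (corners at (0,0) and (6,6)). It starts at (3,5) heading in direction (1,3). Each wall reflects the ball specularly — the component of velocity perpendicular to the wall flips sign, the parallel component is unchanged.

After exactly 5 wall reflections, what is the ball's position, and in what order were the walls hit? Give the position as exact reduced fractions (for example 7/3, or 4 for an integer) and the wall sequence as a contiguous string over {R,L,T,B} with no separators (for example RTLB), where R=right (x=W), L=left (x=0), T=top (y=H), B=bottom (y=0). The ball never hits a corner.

Final position: (8/3,0)
Wall sequence: TBRTB

1. t=1/3 → T at (10/3,6); v=(1,-3)
2. t=2 → B at (16/3,0); v=(1,3)
3. t=2/3 → R at (6,2); v=(-1,3)
4. t=4/3 → T at (14/3,6); v=(-1,-3)
5. t=2 → B at (8/3,0); v=(-1,3)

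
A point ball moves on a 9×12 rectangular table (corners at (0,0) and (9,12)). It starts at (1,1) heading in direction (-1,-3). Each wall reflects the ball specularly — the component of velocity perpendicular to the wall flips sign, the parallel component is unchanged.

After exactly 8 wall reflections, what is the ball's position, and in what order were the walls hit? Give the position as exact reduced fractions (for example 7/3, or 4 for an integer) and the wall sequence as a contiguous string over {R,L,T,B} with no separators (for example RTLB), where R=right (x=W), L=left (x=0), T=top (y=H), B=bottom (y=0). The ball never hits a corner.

1. t=1/3 → B at (2/3,0); v=(-1,3)
2. t=2/3 → L at (0,2); v=(1,3)
3. t=10/3 → T at (10/3,12); v=(1,-3)
4. t=4 → B at (22/3,0); v=(1,3)
5. t=5/3 → R at (9,5); v=(-1,3)
6. t=7/3 → T at (20/3,12); v=(-1,-3)
7. t=4 → B at (8/3,0); v=(-1,3)
8. t=8/3 → L at (0,8); v=(1,3)

Final position: (0,8)
Wall sequence: BLTBRTBL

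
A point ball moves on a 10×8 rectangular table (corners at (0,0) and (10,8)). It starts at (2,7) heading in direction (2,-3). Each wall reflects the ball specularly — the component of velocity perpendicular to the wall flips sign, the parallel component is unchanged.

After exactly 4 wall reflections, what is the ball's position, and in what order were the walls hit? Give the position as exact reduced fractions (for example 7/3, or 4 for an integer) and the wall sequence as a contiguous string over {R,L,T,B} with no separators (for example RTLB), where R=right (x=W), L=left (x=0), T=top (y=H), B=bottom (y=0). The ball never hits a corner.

1. t=7/3 → B at (20/3,0); v=(2,3)
2. t=5/3 → R at (10,5); v=(-2,3)
3. t=1 → T at (8,8); v=(-2,-3)
4. t=8/3 → B at (8/3,0); v=(-2,3)

Final position: (8/3,0)
Wall sequence: BRTB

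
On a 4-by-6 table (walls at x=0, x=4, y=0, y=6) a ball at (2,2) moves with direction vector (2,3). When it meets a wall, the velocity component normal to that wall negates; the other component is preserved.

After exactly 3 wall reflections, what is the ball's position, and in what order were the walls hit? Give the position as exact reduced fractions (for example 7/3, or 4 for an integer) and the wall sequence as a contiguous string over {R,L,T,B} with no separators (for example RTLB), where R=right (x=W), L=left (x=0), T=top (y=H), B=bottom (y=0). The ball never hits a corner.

1. t=1 → R at (4,5); v=(-2,3)
2. t=1/3 → T at (10/3,6); v=(-2,-3)
3. t=5/3 → L at (0,1); v=(2,-3)

Final position: (0,1)
Wall sequence: RTL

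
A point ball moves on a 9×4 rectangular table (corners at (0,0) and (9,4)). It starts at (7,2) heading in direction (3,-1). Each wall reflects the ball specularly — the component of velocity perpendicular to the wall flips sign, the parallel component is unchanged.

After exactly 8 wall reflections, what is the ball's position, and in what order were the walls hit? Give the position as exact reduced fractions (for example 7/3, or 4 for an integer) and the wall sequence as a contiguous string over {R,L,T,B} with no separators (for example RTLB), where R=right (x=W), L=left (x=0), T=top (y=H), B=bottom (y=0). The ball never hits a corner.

Final position: (9,8/3)
Wall sequence: RBLTRLBR

1. t=2/3 → R at (9,4/3); v=(-3,-1)
2. t=4/3 → B at (5,0); v=(-3,1)
3. t=5/3 → L at (0,5/3); v=(3,1)
4. t=7/3 → T at (7,4); v=(3,-1)
5. t=2/3 → R at (9,10/3); v=(-3,-1)
6. t=3 → L at (0,1/3); v=(3,-1)
7. t=1/3 → B at (1,0); v=(3,1)
8. t=8/3 → R at (9,8/3); v=(-3,1)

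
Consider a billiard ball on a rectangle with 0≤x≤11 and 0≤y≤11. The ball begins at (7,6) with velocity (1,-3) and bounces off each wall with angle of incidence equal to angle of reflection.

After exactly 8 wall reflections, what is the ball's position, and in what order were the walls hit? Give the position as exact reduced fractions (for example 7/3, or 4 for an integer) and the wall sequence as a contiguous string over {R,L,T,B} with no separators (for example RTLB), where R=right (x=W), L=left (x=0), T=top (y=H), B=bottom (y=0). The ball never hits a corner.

1. t=2 → B at (9,0); v=(1,3)
2. t=2 → R at (11,6); v=(-1,3)
3. t=5/3 → T at (28/3,11); v=(-1,-3)
4. t=11/3 → B at (17/3,0); v=(-1,3)
5. t=11/3 → T at (2,11); v=(-1,-3)
6. t=2 → L at (0,5); v=(1,-3)
7. t=5/3 → B at (5/3,0); v=(1,3)
8. t=11/3 → T at (16/3,11); v=(1,-3)

Final position: (16/3,11)
Wall sequence: BRTBTLBT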